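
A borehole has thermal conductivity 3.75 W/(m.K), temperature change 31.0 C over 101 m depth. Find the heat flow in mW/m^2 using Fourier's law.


q = k * dT / dz * 1000
= 3.75 * 31.0 / 101 * 1000
= 1.15099 * 1000
= 1150.9901 mW/m^2

1150.9901


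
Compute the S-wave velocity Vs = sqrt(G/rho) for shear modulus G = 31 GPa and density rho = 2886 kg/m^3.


Convert G to Pa: G = 31e9 Pa
Compute G/rho = 31e9 / 2886 = 10741510.7415
Vs = sqrt(10741510.7415) = 3277.42 m/s

3277.42


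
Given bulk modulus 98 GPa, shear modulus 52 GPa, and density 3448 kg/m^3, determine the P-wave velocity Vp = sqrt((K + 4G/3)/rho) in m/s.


First compute the effective modulus:
K + 4G/3 = 98e9 + 4*52e9/3 = 167333333333.33 Pa
Then divide by density:
167333333333.33 / 3448 = 48530549.1106 Pa/(kg/m^3)
Take the square root:
Vp = sqrt(48530549.1106) = 6966.39 m/s

6966.39


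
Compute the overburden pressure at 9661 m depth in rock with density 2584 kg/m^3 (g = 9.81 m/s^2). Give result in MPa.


P = rho * g * z / 1e6
= 2584 * 9.81 * 9661 / 1e6
= 244897075.44 / 1e6
= 244.8971 MPa

244.8971


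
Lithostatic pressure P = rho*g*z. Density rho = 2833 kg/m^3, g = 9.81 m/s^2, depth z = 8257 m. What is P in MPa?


P = rho * g * z / 1e6
= 2833 * 9.81 * 8257 / 1e6
= 229476314.61 / 1e6
= 229.4763 MPa

229.4763


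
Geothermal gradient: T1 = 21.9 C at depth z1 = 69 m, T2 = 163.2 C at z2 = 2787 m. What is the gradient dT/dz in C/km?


dT = 163.2 - 21.9 = 141.3 C
dz = 2787 - 69 = 2718 m
gradient = dT/dz * 1000 = 141.3/2718 * 1000 = 51.9868 C/km

51.9868


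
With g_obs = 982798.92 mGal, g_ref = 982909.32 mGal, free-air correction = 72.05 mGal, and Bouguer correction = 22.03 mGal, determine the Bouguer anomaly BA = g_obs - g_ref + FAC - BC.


BA = g_obs - g_ref + FAC - BC
= 982798.92 - 982909.32 + 72.05 - 22.03
= -60.38 mGal

-60.38


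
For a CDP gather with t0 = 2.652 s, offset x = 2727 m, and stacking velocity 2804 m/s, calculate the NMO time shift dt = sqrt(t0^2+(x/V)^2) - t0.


x/Vnmo = 2727/2804 = 0.972539
(x/Vnmo)^2 = 0.945833
t0^2 = 7.033104
sqrt(7.033104 + 0.945833) = 2.824701
dt = 2.824701 - 2.652 = 0.172701

0.172701


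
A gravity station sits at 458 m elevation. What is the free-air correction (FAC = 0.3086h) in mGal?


FAC = 0.3086 * h
= 0.3086 * 458
= 141.3388 mGal

141.3388


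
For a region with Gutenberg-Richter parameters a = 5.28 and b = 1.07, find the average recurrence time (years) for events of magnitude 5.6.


log10(N) = 5.28 - 1.07*5.6 = -0.712
N = 10^-0.712 = 0.194089
T = 1/N = 1/0.194089 = 5.1523 years

5.1523


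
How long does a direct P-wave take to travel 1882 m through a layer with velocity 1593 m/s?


t = x / V
= 1882 / 1593
= 1.1814 s

1.1814


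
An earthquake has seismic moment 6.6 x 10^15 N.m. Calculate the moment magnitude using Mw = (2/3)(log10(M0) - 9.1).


log10(M0) = log10(6.6 x 10^15) = 15.8195
Mw = 2/3 * (15.8195 - 9.1)
= 2/3 * 6.7195
= 4.48

4.48


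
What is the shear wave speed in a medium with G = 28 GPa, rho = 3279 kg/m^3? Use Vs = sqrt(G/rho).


Convert G to Pa: G = 28e9 Pa
Compute G/rho = 28e9 / 3279 = 8539188.7771
Vs = sqrt(8539188.7771) = 2922.19 m/s

2922.19


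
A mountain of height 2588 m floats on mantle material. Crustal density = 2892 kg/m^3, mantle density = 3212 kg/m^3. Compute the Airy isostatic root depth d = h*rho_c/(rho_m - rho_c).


rho_m - rho_c = 3212 - 2892 = 320
d = 2588 * 2892 / 320
= 7484496 / 320
= 23389.05 m

23389.05


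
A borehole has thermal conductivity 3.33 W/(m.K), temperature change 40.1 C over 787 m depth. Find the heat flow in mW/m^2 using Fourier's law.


q = k * dT / dz * 1000
= 3.33 * 40.1 / 787 * 1000
= 0.169673 * 1000
= 169.6734 mW/m^2

169.6734


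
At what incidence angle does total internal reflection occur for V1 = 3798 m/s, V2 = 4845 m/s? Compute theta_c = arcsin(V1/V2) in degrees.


V1/V2 = 3798/4845 = 0.783901
theta_c = arcsin(0.783901) = 51.6191 degrees

51.6191


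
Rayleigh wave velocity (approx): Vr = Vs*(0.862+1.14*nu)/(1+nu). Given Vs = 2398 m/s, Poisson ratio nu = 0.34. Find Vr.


Numerator factor = 0.862 + 1.14*0.34 = 1.2496
Denominator = 1 + 0.34 = 1.34
Vr = 2398 * 1.2496 / 1.34 = 2236.22 m/s

2236.22


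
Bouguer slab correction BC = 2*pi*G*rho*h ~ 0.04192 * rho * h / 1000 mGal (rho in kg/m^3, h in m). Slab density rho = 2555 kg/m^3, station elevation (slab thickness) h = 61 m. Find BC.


BC = 0.04192 * rho * h / 1000
= 0.04192 * 2555 * 61 / 1000
= 6.5334 mGal

6.5334


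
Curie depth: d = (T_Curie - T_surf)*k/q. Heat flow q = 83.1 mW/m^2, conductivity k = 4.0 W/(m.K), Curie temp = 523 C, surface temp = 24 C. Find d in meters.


T_Curie - T_surf = 523 - 24 = 499 C
Convert q to W/m^2: 83.1 mW/m^2 = 0.0831 W/m^2
d = 499 * 4.0 / 0.0831 = 24019.25 m

24019.25


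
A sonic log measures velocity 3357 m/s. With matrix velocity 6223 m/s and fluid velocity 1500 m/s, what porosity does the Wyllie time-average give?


1/V - 1/Vm = 1/3357 - 1/6223 = 0.00013719
1/Vf - 1/Vm = 1/1500 - 1/6223 = 0.00050597
phi = 0.00013719 / 0.00050597 = 0.2711

0.2711


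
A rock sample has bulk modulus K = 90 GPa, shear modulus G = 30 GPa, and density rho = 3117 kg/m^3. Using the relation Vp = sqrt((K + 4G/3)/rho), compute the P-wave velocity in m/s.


First compute the effective modulus:
K + 4G/3 = 90e9 + 4*30e9/3 = 130000000000.0 Pa
Then divide by density:
130000000000.0 / 3117 = 41706769.3295 Pa/(kg/m^3)
Take the square root:
Vp = sqrt(41706769.3295) = 6458.08 m/s

6458.08


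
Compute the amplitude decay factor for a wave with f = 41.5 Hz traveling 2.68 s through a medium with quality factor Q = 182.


pi*f*t/Q = pi*41.5*2.68/182 = 1.919824
A/A0 = exp(-1.919824) = 0.146633

0.146633


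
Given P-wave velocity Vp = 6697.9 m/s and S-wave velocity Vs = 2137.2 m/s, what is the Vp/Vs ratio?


Vp/Vs = 6697.9 / 2137.2
= 3.134

3.134


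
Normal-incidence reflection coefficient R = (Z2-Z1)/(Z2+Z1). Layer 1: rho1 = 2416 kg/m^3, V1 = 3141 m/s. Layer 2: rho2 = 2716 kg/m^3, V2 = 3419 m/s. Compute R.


Z1 = 2416 * 3141 = 7588656
Z2 = 2716 * 3419 = 9286004
R = (9286004 - 7588656) / (9286004 + 7588656) = 1697348 / 16874660 = 0.1006

0.1006


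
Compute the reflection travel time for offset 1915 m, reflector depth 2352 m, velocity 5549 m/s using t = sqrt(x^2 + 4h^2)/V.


x^2 + 4h^2 = 1915^2 + 4*2352^2 = 3667225 + 22127616 = 25794841
sqrt(25794841) = 5078.8622
t = 5078.8622 / 5549 = 0.9153 s

0.9153


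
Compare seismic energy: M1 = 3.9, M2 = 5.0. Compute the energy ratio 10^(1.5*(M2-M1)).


M2 - M1 = 5.0 - 3.9 = 1.1
1.5 * 1.1 = 1.65
ratio = 10^1.65 = 44.67

44.67


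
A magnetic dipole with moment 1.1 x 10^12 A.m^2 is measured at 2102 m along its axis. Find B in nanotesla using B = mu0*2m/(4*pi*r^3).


m = 1.1 x 10^12 = 1100000000000 A.m^2
2m = 2200000000000 A.m^2
r^3 = 2102^3 = 9287485208
B = (4pi*10^-7) * 2200000000000 / (4*pi * 9287485208) * 1e9
= 2764601.535159 / 116709981199.11 * 1e9
= 23687.7901 nT

23687.7901


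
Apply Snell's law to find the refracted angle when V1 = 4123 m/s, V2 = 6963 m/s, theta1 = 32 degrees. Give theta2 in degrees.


sin(theta1) = sin(32 deg) = 0.529919
sin(theta2) = V2/V1 * sin(theta1) = 6963/4123 * 0.529919 = 0.894938
theta2 = arcsin(0.894938) = 63.5004 degrees

63.5004


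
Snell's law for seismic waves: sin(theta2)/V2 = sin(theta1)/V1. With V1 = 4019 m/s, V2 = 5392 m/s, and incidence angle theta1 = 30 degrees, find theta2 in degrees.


sin(theta1) = sin(30 deg) = 0.5
sin(theta2) = V2/V1 * sin(theta1) = 5392/4019 * 0.5 = 0.670814
theta2 = arcsin(0.670814) = 42.1299 degrees

42.1299


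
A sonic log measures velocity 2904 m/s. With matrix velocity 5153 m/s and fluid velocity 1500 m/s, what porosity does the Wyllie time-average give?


1/V - 1/Vm = 1/2904 - 1/5153 = 0.00015029
1/Vf - 1/Vm = 1/1500 - 1/5153 = 0.0004726
phi = 0.00015029 / 0.0004726 = 0.318

0.318


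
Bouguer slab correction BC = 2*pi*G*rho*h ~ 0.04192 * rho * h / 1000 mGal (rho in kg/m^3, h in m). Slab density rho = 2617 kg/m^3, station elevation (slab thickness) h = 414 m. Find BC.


BC = 0.04192 * rho * h / 1000
= 0.04192 * 2617 * 414 / 1000
= 45.4177 mGal

45.4177


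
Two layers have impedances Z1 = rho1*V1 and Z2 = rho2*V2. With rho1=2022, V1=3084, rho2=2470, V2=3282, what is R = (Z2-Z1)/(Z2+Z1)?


Z1 = 2022 * 3084 = 6235848
Z2 = 2470 * 3282 = 8106540
R = (8106540 - 6235848) / (8106540 + 6235848) = 1870692 / 14342388 = 0.1304

0.1304


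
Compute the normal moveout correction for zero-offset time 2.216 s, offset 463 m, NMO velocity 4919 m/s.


x/Vnmo = 463/4919 = 0.094125
(x/Vnmo)^2 = 0.008859
t0^2 = 4.910656
sqrt(4.910656 + 0.008859) = 2.217998
dt = 2.217998 - 2.216 = 0.001998

0.001998


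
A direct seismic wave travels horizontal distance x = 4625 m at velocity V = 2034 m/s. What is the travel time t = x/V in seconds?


t = x / V
= 4625 / 2034
= 2.2738 s

2.2738


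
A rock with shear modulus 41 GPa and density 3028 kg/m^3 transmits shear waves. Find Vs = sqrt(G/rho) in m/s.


Convert G to Pa: G = 41e9 Pa
Compute G/rho = 41e9 / 3028 = 13540290.6209
Vs = sqrt(13540290.6209) = 3679.71 m/s

3679.71


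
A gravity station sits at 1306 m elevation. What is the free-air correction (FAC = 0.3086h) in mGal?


FAC = 0.3086 * h
= 0.3086 * 1306
= 403.0316 mGal

403.0316


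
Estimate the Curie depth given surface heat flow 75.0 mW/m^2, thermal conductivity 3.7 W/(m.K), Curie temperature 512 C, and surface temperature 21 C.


T_Curie - T_surf = 512 - 21 = 491 C
Convert q to W/m^2: 75.0 mW/m^2 = 0.075 W/m^2
d = 491 * 3.7 / 0.075 = 24222.67 m

24222.67


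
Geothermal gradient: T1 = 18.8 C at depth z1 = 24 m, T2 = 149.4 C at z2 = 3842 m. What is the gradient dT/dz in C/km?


dT = 149.4 - 18.8 = 130.6 C
dz = 3842 - 24 = 3818 m
gradient = dT/dz * 1000 = 130.6/3818 * 1000 = 34.2064 C/km

34.2064


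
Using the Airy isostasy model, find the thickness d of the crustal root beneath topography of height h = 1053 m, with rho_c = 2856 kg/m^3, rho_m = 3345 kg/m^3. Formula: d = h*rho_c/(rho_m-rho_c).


rho_m - rho_c = 3345 - 2856 = 489
d = 1053 * 2856 / 489
= 3007368 / 489
= 6150.04 m

6150.04


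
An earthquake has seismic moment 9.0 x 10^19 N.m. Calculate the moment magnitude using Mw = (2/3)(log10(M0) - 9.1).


log10(M0) = log10(9.0 x 10^19) = 19.9542
Mw = 2/3 * (19.9542 - 9.1)
= 2/3 * 10.8542
= 7.24

7.24


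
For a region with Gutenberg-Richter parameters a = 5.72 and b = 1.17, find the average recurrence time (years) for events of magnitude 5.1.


log10(N) = 5.72 - 1.17*5.1 = -0.247
N = 10^-0.247 = 0.566239
T = 1/N = 1/0.566239 = 1.766 years

1.766


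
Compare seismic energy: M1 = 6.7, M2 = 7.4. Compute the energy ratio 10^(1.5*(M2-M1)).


M2 - M1 = 7.4 - 6.7 = 0.7
1.5 * 0.7 = 1.05
ratio = 10^1.05 = 11.22

11.22


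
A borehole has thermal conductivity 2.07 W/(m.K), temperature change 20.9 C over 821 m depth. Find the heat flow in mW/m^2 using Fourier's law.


q = k * dT / dz * 1000
= 2.07 * 20.9 / 821 * 1000
= 0.052695 * 1000
= 52.6955 mW/m^2

52.6955


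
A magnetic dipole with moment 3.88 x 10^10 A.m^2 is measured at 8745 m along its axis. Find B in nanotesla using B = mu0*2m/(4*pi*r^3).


m = 3.88 x 10^10 = 38800000000 A.m^2
2m = 77600000000 A.m^2
r^3 = 8745^3 = 668774093625
B = (4pi*10^-7) * 77600000000 / (4*pi * 668774093625) * 1e9
= 97515.035967 / 8404063117773.89 * 1e9
= 11.6033 nT

11.6033


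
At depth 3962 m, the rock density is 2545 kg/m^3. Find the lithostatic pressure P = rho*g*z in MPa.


P = rho * g * z / 1e6
= 2545 * 9.81 * 3962 / 1e6
= 98917074.9 / 1e6
= 98.9171 MPa

98.9171


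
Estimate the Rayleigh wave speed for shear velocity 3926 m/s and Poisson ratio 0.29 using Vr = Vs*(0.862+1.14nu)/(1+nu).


Numerator factor = 0.862 + 1.14*0.29 = 1.1926
Denominator = 1 + 0.29 = 1.29
Vr = 3926 * 1.1926 / 1.29 = 3629.57 m/s

3629.57


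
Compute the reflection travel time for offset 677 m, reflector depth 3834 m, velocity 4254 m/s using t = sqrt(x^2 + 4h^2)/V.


x^2 + 4h^2 = 677^2 + 4*3834^2 = 458329 + 58798224 = 59256553
sqrt(59256553) = 7697.8278
t = 7697.8278 / 4254 = 1.8096 s

1.8096


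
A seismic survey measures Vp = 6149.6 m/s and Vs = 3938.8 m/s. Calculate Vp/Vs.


Vp/Vs = 6149.6 / 3938.8
= 1.5613

1.5613


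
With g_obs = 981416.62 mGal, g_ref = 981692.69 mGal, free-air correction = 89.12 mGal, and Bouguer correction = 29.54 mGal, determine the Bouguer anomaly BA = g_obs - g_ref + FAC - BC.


BA = g_obs - g_ref + FAC - BC
= 981416.62 - 981692.69 + 89.12 - 29.54
= -216.49 mGal

-216.49


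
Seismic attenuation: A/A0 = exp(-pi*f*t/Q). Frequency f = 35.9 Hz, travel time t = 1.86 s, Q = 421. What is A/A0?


pi*f*t/Q = pi*35.9*1.86/421 = 0.498282
A/A0 = exp(-0.498282) = 0.607574

0.607574


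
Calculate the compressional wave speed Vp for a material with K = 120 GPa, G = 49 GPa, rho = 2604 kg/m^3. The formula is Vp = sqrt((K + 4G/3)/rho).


First compute the effective modulus:
K + 4G/3 = 120e9 + 4*49e9/3 = 185333333333.33 Pa
Then divide by density:
185333333333.33 / 2604 = 71172555.0435 Pa/(kg/m^3)
Take the square root:
Vp = sqrt(71172555.0435) = 8436.38 m/s

8436.38


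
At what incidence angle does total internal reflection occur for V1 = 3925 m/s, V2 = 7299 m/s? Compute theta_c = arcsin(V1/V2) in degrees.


V1/V2 = 3925/7299 = 0.537745
theta_c = arcsin(0.537745) = 32.5303 degrees

32.5303


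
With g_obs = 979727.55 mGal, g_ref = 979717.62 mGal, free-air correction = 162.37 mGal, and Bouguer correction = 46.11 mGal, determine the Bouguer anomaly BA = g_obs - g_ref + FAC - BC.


BA = g_obs - g_ref + FAC - BC
= 979727.55 - 979717.62 + 162.37 - 46.11
= 126.19 mGal

126.19


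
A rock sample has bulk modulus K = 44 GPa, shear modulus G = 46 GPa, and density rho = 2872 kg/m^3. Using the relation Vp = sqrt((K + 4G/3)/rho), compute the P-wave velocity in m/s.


First compute the effective modulus:
K + 4G/3 = 44e9 + 4*46e9/3 = 105333333333.33 Pa
Then divide by density:
105333333333.33 / 2872 = 36675951.7177 Pa/(kg/m^3)
Take the square root:
Vp = sqrt(36675951.7177) = 6056.07 m/s

6056.07


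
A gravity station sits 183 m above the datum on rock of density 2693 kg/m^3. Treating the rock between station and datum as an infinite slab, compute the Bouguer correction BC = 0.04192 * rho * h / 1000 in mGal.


BC = 0.04192 * rho * h / 1000
= 0.04192 * 2693 * 183 / 1000
= 20.659 mGal

20.659


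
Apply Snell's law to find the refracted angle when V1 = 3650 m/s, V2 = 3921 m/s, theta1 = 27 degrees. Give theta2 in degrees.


sin(theta1) = sin(27 deg) = 0.45399
sin(theta2) = V2/V1 * sin(theta1) = 3921/3650 * 0.45399 = 0.487698
theta2 = arcsin(0.487698) = 29.1894 degrees

29.1894


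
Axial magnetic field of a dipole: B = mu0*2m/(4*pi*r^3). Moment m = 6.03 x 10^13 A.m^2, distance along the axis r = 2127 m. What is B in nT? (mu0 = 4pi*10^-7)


m = 6.03 x 10^13 = 60300000000000 A.m^2
2m = 120600000000000 A.m^2
r^3 = 2127^3 = 9622822383
B = (4pi*10^-7) * 120600000000000 / (4*pi * 9622822383) * 1e9
= 151550429.609172 / 120923952420.93 * 1e9
= 1253270.5603 nT

1253270.5603


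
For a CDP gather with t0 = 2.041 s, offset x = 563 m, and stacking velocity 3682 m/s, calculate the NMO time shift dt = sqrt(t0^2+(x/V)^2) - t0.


x/Vnmo = 563/3682 = 0.152906
(x/Vnmo)^2 = 0.02338
t0^2 = 4.165681
sqrt(4.165681 + 0.02338) = 2.04672
dt = 2.04672 - 2.041 = 0.00572

0.00572


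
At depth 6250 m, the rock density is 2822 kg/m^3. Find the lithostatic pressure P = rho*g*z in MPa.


P = rho * g * z / 1e6
= 2822 * 9.81 * 6250 / 1e6
= 173023875.0 / 1e6
= 173.0239 MPa

173.0239


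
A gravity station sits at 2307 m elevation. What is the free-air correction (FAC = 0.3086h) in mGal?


FAC = 0.3086 * h
= 0.3086 * 2307
= 711.9402 mGal

711.9402


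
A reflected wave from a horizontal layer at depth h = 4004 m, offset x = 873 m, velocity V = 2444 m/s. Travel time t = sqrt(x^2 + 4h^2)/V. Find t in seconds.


x^2 + 4h^2 = 873^2 + 4*4004^2 = 762129 + 64128064 = 64890193
sqrt(64890193) = 8055.4449
t = 8055.4449 / 2444 = 3.296 s

3.296


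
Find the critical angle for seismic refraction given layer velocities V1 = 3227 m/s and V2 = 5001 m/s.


V1/V2 = 3227/5001 = 0.645271
theta_c = arcsin(0.645271) = 40.186 degrees

40.186


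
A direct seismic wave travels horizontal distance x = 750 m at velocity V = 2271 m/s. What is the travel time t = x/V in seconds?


t = x / V
= 750 / 2271
= 0.3303 s

0.3303


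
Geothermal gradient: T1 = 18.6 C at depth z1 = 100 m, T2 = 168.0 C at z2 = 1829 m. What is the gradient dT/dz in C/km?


dT = 168.0 - 18.6 = 149.4 C
dz = 1829 - 100 = 1729 m
gradient = dT/dz * 1000 = 149.4/1729 * 1000 = 86.4083 C/km

86.4083


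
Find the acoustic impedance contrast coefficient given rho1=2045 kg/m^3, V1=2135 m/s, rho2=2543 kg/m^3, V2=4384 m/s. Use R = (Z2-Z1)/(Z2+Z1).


Z1 = 2045 * 2135 = 4366075
Z2 = 2543 * 4384 = 11148512
R = (11148512 - 4366075) / (11148512 + 4366075) = 6782437 / 15514587 = 0.4372

0.4372


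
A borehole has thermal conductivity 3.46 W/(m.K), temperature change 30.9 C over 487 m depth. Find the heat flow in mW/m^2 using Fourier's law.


q = k * dT / dz * 1000
= 3.46 * 30.9 / 487 * 1000
= 0.219536 * 1000
= 219.5359 mW/m^2

219.5359


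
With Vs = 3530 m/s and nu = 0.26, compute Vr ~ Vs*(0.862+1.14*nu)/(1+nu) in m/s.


Numerator factor = 0.862 + 1.14*0.26 = 1.1584
Denominator = 1 + 0.26 = 1.26
Vr = 3530 * 1.1584 / 1.26 = 3245.36 m/s

3245.36


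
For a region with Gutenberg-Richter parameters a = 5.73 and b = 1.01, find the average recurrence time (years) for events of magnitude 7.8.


log10(N) = 5.73 - 1.01*7.8 = -2.148
N = 10^-2.148 = 0.007112
T = 1/N = 1/0.007112 = 140.6048 years

140.6048


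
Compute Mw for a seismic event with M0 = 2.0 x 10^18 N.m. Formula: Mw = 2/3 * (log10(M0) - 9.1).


log10(M0) = log10(2.0 x 10^18) = 18.301
Mw = 2/3 * (18.301 - 9.1)
= 2/3 * 9.201
= 6.13

6.13


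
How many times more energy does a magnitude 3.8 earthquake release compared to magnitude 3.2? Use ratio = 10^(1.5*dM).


M2 - M1 = 3.8 - 3.2 = 0.6
1.5 * 0.6 = 0.9
ratio = 10^0.9 = 7.94

7.94


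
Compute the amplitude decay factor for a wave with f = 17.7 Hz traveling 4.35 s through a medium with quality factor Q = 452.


pi*f*t/Q = pi*17.7*4.35/452 = 0.535148
A/A0 = exp(-0.535148) = 0.585583

0.585583


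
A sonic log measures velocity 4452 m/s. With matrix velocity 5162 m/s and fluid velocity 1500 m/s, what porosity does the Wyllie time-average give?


1/V - 1/Vm = 1/4452 - 1/5162 = 3.089e-05
1/Vf - 1/Vm = 1/1500 - 1/5162 = 0.00047294
phi = 3.089e-05 / 0.00047294 = 0.0653

0.0653


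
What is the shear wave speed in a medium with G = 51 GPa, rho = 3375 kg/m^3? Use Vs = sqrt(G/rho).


Convert G to Pa: G = 51e9 Pa
Compute G/rho = 51e9 / 3375 = 15111111.1111
Vs = sqrt(15111111.1111) = 3887.3 m/s

3887.3


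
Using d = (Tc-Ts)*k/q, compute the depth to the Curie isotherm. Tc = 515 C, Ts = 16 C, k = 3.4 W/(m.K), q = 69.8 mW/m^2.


T_Curie - T_surf = 515 - 16 = 499 C
Convert q to W/m^2: 69.8 mW/m^2 = 0.0698 W/m^2
d = 499 * 3.4 / 0.0698 = 24306.59 m

24306.59


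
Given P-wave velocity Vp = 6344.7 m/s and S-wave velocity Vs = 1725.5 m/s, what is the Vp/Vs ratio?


Vp/Vs = 6344.7 / 1725.5
= 3.677

3.677


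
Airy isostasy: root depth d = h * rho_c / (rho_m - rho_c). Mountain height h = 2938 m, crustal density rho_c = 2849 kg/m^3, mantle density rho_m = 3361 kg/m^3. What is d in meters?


rho_m - rho_c = 3361 - 2849 = 512
d = 2938 * 2849 / 512
= 8370362 / 512
= 16348.36 m

16348.36


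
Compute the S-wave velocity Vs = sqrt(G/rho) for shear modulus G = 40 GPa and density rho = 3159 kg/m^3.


Convert G to Pa: G = 40e9 Pa
Compute G/rho = 40e9 / 3159 = 12662234.8845
Vs = sqrt(12662234.8845) = 3558.4 m/s

3558.4


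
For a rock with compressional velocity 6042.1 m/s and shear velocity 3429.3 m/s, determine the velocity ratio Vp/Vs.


Vp/Vs = 6042.1 / 3429.3
= 1.7619

1.7619


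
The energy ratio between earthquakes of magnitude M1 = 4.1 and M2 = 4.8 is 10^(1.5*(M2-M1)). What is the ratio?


M2 - M1 = 4.8 - 4.1 = 0.7
1.5 * 0.7 = 1.05
ratio = 10^1.05 = 11.22

11.22


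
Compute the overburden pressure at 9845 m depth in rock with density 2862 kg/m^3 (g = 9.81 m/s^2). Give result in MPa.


P = rho * g * z / 1e6
= 2862 * 9.81 * 9845 / 1e6
= 276410385.9 / 1e6
= 276.4104 MPa

276.4104


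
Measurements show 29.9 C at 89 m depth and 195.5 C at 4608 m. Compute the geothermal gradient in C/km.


dT = 195.5 - 29.9 = 165.6 C
dz = 4608 - 89 = 4519 m
gradient = dT/dz * 1000 = 165.6/4519 * 1000 = 36.6453 C/km

36.6453


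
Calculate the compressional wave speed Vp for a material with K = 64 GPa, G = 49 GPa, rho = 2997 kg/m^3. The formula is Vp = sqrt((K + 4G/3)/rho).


First compute the effective modulus:
K + 4G/3 = 64e9 + 4*49e9/3 = 129333333333.33 Pa
Then divide by density:
129333333333.33 / 2997 = 43154265.3765 Pa/(kg/m^3)
Take the square root:
Vp = sqrt(43154265.3765) = 6569.19 m/s

6569.19


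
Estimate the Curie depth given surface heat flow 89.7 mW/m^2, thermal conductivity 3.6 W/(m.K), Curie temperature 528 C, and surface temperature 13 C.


T_Curie - T_surf = 528 - 13 = 515 C
Convert q to W/m^2: 89.7 mW/m^2 = 0.0897 W/m^2
d = 515 * 3.6 / 0.0897 = 20668.9 m

20668.9


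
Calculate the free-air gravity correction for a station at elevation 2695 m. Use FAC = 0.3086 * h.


FAC = 0.3086 * h
= 0.3086 * 2695
= 831.677 mGal

831.677


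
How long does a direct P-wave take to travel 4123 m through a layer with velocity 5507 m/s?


t = x / V
= 4123 / 5507
= 0.7487 s

0.7487


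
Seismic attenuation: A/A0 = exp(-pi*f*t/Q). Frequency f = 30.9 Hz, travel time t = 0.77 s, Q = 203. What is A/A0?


pi*f*t/Q = pi*30.9*0.77/203 = 0.368216
A/A0 = exp(-0.368216) = 0.691967

0.691967


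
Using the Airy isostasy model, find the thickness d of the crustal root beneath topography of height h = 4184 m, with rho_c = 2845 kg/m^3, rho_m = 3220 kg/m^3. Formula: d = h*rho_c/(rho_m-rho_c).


rho_m - rho_c = 3220 - 2845 = 375
d = 4184 * 2845 / 375
= 11903480 / 375
= 31742.61 m

31742.61


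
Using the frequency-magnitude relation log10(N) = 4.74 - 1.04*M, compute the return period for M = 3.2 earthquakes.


log10(N) = 4.74 - 1.04*3.2 = 1.412
N = 10^1.412 = 25.822602
T = 1/N = 1/25.822602 = 0.0387 years

0.0387


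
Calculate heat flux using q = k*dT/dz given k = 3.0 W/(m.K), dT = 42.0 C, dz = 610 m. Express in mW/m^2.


q = k * dT / dz * 1000
= 3.0 * 42.0 / 610 * 1000
= 0.206557 * 1000
= 206.5574 mW/m^2

206.5574


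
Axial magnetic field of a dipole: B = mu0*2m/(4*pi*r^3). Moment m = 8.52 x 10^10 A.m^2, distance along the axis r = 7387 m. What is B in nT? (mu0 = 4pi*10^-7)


m = 8.52 x 10^10 = 85200000000 A.m^2
2m = 170400000000 A.m^2
r^3 = 7387^3 = 403092109603
B = (4pi*10^-7) * 170400000000 / (4*pi * 403092109603) * 1e9
= 214130.955269 / 5065404840995.19 * 1e9
= 42.2732 nT

42.2732


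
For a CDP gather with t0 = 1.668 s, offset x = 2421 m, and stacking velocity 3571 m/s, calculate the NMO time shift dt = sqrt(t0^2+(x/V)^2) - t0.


x/Vnmo = 2421/3571 = 0.677961
(x/Vnmo)^2 = 0.459632
t0^2 = 2.782224
sqrt(2.782224 + 0.459632) = 1.800515
dt = 1.800515 - 1.668 = 0.132515

0.132515


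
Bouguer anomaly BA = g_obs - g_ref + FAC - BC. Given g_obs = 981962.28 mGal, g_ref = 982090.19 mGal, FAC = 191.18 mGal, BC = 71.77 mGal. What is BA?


BA = g_obs - g_ref + FAC - BC
= 981962.28 - 982090.19 + 191.18 - 71.77
= -8.5 mGal

-8.5


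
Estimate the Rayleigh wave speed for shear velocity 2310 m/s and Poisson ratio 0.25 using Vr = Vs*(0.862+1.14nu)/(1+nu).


Numerator factor = 0.862 + 1.14*0.25 = 1.147
Denominator = 1 + 0.25 = 1.25
Vr = 2310 * 1.147 / 1.25 = 2119.66 m/s

2119.66


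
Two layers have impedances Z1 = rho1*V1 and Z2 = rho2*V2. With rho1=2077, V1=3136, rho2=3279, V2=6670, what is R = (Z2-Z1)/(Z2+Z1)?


Z1 = 2077 * 3136 = 6513472
Z2 = 3279 * 6670 = 21870930
R = (21870930 - 6513472) / (21870930 + 6513472) = 15357458 / 28384402 = 0.5411

0.5411


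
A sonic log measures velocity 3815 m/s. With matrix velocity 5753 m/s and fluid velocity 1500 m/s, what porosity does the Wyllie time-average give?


1/V - 1/Vm = 1/3815 - 1/5753 = 8.83e-05
1/Vf - 1/Vm = 1/1500 - 1/5753 = 0.00049284
phi = 8.83e-05 / 0.00049284 = 0.1792

0.1792


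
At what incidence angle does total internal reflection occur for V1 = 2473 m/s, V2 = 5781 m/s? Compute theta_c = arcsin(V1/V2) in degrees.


V1/V2 = 2473/5781 = 0.427781
theta_c = arcsin(0.427781) = 25.3268 degrees

25.3268


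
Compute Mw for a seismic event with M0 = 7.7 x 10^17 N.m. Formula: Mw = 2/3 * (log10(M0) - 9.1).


log10(M0) = log10(7.7 x 10^17) = 17.8865
Mw = 2/3 * (17.8865 - 9.1)
= 2/3 * 8.7865
= 5.86

5.86


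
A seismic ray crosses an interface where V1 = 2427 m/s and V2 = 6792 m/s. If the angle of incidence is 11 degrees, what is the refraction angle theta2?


sin(theta1) = sin(11 deg) = 0.190809
sin(theta2) = V2/V1 * sin(theta1) = 6792/2427 * 0.190809 = 0.533982
theta2 = arcsin(0.533982) = 32.2749 degrees

32.2749


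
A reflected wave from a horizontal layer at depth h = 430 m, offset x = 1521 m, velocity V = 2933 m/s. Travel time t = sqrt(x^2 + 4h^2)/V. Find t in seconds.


x^2 + 4h^2 = 1521^2 + 4*430^2 = 2313441 + 739600 = 3053041
sqrt(3053041) = 1747.2953
t = 1747.2953 / 2933 = 0.5957 s

0.5957


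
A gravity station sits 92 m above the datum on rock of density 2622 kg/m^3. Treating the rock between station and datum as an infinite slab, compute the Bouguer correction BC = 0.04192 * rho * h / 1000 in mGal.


BC = 0.04192 * rho * h / 1000
= 0.04192 * 2622 * 92 / 1000
= 10.1121 mGal

10.1121


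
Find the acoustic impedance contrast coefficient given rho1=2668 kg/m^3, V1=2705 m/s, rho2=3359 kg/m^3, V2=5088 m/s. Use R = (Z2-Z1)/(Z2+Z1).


Z1 = 2668 * 2705 = 7216940
Z2 = 3359 * 5088 = 17090592
R = (17090592 - 7216940) / (17090592 + 7216940) = 9873652 / 24307532 = 0.4062

0.4062


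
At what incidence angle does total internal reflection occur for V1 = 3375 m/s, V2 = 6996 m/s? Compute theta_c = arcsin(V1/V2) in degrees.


V1/V2 = 3375/6996 = 0.482419
theta_c = arcsin(0.482419) = 28.8435 degrees

28.8435


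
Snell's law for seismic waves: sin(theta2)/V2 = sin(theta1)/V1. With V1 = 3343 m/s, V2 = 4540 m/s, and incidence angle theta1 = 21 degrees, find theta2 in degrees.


sin(theta1) = sin(21 deg) = 0.358368
sin(theta2) = V2/V1 * sin(theta1) = 4540/3343 * 0.358368 = 0.486686
theta2 = arcsin(0.486686) = 29.123 degrees

29.123


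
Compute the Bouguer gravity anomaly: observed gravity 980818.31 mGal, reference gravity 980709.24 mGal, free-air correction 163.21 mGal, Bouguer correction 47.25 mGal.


BA = g_obs - g_ref + FAC - BC
= 980818.31 - 980709.24 + 163.21 - 47.25
= 225.03 mGal

225.03


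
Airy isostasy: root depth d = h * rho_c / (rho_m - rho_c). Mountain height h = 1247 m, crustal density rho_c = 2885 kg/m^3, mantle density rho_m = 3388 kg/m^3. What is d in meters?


rho_m - rho_c = 3388 - 2885 = 503
d = 1247 * 2885 / 503
= 3597595 / 503
= 7152.28 m

7152.28


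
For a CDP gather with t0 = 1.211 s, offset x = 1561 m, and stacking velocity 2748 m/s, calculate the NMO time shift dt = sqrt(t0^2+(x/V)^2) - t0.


x/Vnmo = 1561/2748 = 0.568049
(x/Vnmo)^2 = 0.32268
t0^2 = 1.466521
sqrt(1.466521 + 0.32268) = 1.33761
dt = 1.33761 - 1.211 = 0.12661

0.12661


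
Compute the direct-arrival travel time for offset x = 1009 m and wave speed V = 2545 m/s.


t = x / V
= 1009 / 2545
= 0.3965 s

0.3965


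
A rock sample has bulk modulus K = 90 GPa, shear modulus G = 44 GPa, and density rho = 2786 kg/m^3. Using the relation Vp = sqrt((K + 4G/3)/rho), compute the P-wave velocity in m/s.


First compute the effective modulus:
K + 4G/3 = 90e9 + 4*44e9/3 = 148666666666.67 Pa
Then divide by density:
148666666666.67 / 2786 = 53362048.3369 Pa/(kg/m^3)
Take the square root:
Vp = sqrt(53362048.3369) = 7304.93 m/s

7304.93


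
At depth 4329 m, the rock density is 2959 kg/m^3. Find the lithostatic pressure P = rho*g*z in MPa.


P = rho * g * z / 1e6
= 2959 * 9.81 * 4329 / 1e6
= 125661302.91 / 1e6
= 125.6613 MPa

125.6613


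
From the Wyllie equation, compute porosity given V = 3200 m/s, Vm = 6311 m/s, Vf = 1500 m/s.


1/V - 1/Vm = 1/3200 - 1/6311 = 0.00015405
1/Vf - 1/Vm = 1/1500 - 1/6311 = 0.00050821
phi = 0.00015405 / 0.00050821 = 0.3031

0.3031


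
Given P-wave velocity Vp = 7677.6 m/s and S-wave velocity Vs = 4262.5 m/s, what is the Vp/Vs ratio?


Vp/Vs = 7677.6 / 4262.5
= 1.8012

1.8012


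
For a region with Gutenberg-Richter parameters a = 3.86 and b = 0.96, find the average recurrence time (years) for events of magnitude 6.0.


log10(N) = 3.86 - 0.96*6.0 = -1.9
N = 10^-1.9 = 0.012589
T = 1/N = 1/0.012589 = 79.4328 years

79.4328


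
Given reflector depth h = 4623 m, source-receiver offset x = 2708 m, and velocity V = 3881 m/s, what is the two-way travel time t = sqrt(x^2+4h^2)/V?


x^2 + 4h^2 = 2708^2 + 4*4623^2 = 7333264 + 85488516 = 92821780
sqrt(92821780) = 9634.4061
t = 9634.4061 / 3881 = 2.4825 s

2.4825


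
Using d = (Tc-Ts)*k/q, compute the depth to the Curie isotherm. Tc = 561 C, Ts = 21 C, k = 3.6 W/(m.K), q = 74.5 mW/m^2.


T_Curie - T_surf = 561 - 21 = 540 C
Convert q to W/m^2: 74.5 mW/m^2 = 0.0745 W/m^2
d = 540 * 3.6 / 0.0745 = 26093.96 m

26093.96


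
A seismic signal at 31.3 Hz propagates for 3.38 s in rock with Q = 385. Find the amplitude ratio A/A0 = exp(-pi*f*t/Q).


pi*f*t/Q = pi*31.3*3.38/385 = 0.863277
A/A0 = exp(-0.863277) = 0.421778

0.421778


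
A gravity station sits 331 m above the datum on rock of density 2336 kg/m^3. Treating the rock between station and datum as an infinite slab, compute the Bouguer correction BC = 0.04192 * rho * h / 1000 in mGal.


BC = 0.04192 * rho * h / 1000
= 0.04192 * 2336 * 331 / 1000
= 32.4132 mGal

32.4132


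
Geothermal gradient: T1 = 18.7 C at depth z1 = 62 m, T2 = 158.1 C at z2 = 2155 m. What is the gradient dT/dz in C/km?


dT = 158.1 - 18.7 = 139.4 C
dz = 2155 - 62 = 2093 m
gradient = dT/dz * 1000 = 139.4/2093 * 1000 = 66.603 C/km

66.603


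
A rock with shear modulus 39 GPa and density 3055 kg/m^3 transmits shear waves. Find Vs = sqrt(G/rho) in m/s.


Convert G to Pa: G = 39e9 Pa
Compute G/rho = 39e9 / 3055 = 12765957.4468
Vs = sqrt(12765957.4468) = 3572.95 m/s

3572.95


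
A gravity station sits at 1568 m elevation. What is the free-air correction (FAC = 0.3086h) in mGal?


FAC = 0.3086 * h
= 0.3086 * 1568
= 483.8848 mGal

483.8848


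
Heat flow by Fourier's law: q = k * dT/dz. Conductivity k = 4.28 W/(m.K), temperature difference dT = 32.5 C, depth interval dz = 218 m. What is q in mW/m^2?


q = k * dT / dz * 1000
= 4.28 * 32.5 / 218 * 1000
= 0.638073 * 1000
= 638.0734 mW/m^2

638.0734


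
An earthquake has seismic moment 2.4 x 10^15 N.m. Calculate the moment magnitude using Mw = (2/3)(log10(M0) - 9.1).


log10(M0) = log10(2.4 x 10^15) = 15.3802
Mw = 2/3 * (15.3802 - 9.1)
= 2/3 * 6.2802
= 4.19

4.19


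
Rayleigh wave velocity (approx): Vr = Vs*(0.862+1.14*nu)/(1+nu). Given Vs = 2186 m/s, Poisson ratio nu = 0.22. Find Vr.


Numerator factor = 0.862 + 1.14*0.22 = 1.1128
Denominator = 1 + 0.22 = 1.22
Vr = 2186 * 1.1128 / 1.22 = 1993.92 m/s

1993.92


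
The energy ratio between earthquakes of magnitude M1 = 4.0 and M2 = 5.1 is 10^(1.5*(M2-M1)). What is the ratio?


M2 - M1 = 5.1 - 4.0 = 1.1
1.5 * 1.1 = 1.65
ratio = 10^1.65 = 44.67

44.67


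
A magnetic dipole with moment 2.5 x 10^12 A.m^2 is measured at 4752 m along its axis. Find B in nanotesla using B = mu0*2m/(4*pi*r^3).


m = 2.5 x 10^12 = 2500000000000 A.m^2
2m = 5000000000000 A.m^2
r^3 = 4752^3 = 107307307008
B = (4pi*10^-7) * 5000000000000 / (4*pi * 107307307008) * 1e9
= 6283185.30718 / 1348463389491.35 * 1e9
= 4659.5149 nT

4659.5149


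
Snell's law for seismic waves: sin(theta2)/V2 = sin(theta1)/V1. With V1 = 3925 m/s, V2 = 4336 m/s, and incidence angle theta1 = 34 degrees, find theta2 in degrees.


sin(theta1) = sin(34 deg) = 0.559193
sin(theta2) = V2/V1 * sin(theta1) = 4336/3925 * 0.559193 = 0.617748
theta2 = arcsin(0.617748) = 38.1519 degrees

38.1519


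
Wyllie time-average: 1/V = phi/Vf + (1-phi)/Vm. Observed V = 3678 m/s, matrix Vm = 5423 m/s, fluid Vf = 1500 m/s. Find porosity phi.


1/V - 1/Vm = 1/3678 - 1/5423 = 8.749e-05
1/Vf - 1/Vm = 1/1500 - 1/5423 = 0.00048227
phi = 8.749e-05 / 0.00048227 = 0.1814

0.1814


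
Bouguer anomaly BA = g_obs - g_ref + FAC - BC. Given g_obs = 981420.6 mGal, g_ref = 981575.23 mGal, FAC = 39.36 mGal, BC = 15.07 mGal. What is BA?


BA = g_obs - g_ref + FAC - BC
= 981420.6 - 981575.23 + 39.36 - 15.07
= -130.34 mGal

-130.34


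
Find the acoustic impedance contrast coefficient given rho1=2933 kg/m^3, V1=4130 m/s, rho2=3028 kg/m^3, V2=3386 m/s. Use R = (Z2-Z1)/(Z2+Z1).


Z1 = 2933 * 4130 = 12113290
Z2 = 3028 * 3386 = 10252808
R = (10252808 - 12113290) / (10252808 + 12113290) = -1860482 / 22366098 = -0.0832

-0.0832


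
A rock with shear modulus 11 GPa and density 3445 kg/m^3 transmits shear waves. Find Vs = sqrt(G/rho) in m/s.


Convert G to Pa: G = 11e9 Pa
Compute G/rho = 11e9 / 3445 = 3193033.3817
Vs = sqrt(3193033.3817) = 1786.91 m/s

1786.91


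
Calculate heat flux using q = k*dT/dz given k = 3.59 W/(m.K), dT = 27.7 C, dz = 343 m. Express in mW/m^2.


q = k * dT / dz * 1000
= 3.59 * 27.7 / 343 * 1000
= 0.289921 * 1000
= 289.9213 mW/m^2

289.9213


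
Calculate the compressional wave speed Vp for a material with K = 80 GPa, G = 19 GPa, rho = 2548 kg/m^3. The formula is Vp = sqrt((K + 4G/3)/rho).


First compute the effective modulus:
K + 4G/3 = 80e9 + 4*19e9/3 = 105333333333.33 Pa
Then divide by density:
105333333333.33 / 2548 = 41339612.7682 Pa/(kg/m^3)
Take the square root:
Vp = sqrt(41339612.7682) = 6429.59 m/s

6429.59


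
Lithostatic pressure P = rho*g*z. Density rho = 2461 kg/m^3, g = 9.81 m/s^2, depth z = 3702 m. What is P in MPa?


P = rho * g * z / 1e6
= 2461 * 9.81 * 3702 / 1e6
= 89375201.82 / 1e6
= 89.3752 MPa

89.3752


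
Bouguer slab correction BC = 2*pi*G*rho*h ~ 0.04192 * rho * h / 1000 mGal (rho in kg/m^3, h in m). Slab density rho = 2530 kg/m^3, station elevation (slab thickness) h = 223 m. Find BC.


BC = 0.04192 * rho * h / 1000
= 0.04192 * 2530 * 223 / 1000
= 23.6508 mGal

23.6508


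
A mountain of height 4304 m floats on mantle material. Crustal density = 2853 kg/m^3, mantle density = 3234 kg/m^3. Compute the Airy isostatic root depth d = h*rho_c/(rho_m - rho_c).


rho_m - rho_c = 3234 - 2853 = 381
d = 4304 * 2853 / 381
= 12279312 / 381
= 32229.17 m

32229.17


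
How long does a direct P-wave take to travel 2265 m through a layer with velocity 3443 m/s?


t = x / V
= 2265 / 3443
= 0.6579 s

0.6579


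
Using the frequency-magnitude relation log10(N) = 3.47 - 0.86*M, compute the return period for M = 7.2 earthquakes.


log10(N) = 3.47 - 0.86*7.2 = -2.722
N = 10^-2.722 = 0.001897
T = 1/N = 1/0.001897 = 527.2299 years

527.2299


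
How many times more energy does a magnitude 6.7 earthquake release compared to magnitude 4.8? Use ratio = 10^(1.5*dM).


M2 - M1 = 6.7 - 4.8 = 1.9
1.5 * 1.9 = 2.85
ratio = 10^2.85 = 707.95

707.95


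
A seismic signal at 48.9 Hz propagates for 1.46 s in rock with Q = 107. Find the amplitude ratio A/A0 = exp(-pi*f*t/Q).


pi*f*t/Q = pi*48.9*1.46/107 = 2.096176
A/A0 = exp(-2.096176) = 0.122926

0.122926


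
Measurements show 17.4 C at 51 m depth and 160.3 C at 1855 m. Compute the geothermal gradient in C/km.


dT = 160.3 - 17.4 = 142.9 C
dz = 1855 - 51 = 1804 m
gradient = dT/dz * 1000 = 142.9/1804 * 1000 = 79.2129 C/km

79.2129


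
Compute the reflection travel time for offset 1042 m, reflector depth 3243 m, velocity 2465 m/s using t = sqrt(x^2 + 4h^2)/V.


x^2 + 4h^2 = 1042^2 + 4*3243^2 = 1085764 + 42068196 = 43153960
sqrt(43153960) = 6569.1674
t = 6569.1674 / 2465 = 2.665 s

2.665


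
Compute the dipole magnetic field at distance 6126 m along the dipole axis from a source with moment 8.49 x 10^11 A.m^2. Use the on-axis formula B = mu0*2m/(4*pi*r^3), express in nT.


m = 8.49 x 10^11 = 849000000000 A.m^2
2m = 1698000000000 A.m^2
r^3 = 6126^3 = 229895768376
B = (4pi*10^-7) * 1698000000000 / (4*pi * 229895768376) * 1e9
= 2133769.730318 / 2888955428085.69 * 1e9
= 738.5956 nT

738.5956


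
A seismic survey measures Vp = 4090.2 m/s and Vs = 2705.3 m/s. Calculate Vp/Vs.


Vp/Vs = 4090.2 / 2705.3
= 1.5119

1.5119


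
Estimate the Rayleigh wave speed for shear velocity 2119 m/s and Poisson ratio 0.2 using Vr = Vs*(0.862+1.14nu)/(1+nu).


Numerator factor = 0.862 + 1.14*0.2 = 1.09
Denominator = 1 + 0.2 = 1.2
Vr = 2119 * 1.09 / 1.2 = 1924.76 m/s

1924.76


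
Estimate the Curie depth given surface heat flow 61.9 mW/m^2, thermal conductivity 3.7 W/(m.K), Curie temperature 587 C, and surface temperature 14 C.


T_Curie - T_surf = 587 - 14 = 573 C
Convert q to W/m^2: 61.9 mW/m^2 = 0.0619 W/m^2
d = 573 * 3.7 / 0.0619 = 34250.4 m

34250.4


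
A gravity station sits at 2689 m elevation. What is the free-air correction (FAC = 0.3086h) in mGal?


FAC = 0.3086 * h
= 0.3086 * 2689
= 829.8254 mGal

829.8254


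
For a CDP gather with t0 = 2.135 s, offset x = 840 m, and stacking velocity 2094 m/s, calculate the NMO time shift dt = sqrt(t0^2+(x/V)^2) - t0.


x/Vnmo = 840/2094 = 0.401146
(x/Vnmo)^2 = 0.160918
t0^2 = 4.558225
sqrt(4.558225 + 0.160918) = 2.172359
dt = 2.172359 - 2.135 = 0.037359

0.037359


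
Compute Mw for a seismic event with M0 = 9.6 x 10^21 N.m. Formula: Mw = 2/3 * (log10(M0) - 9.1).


log10(M0) = log10(9.6 x 10^21) = 21.9823
Mw = 2/3 * (21.9823 - 9.1)
= 2/3 * 12.8823
= 8.59

8.59


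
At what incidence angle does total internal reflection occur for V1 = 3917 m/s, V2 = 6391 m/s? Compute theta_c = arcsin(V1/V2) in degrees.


V1/V2 = 3917/6391 = 0.612893
theta_c = arcsin(0.612893) = 37.799 degrees

37.799


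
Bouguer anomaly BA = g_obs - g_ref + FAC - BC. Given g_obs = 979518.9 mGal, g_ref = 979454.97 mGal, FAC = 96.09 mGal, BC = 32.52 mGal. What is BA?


BA = g_obs - g_ref + FAC - BC
= 979518.9 - 979454.97 + 96.09 - 32.52
= 127.5 mGal

127.5


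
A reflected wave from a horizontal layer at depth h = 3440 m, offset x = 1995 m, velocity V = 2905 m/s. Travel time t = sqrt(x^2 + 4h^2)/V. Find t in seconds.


x^2 + 4h^2 = 1995^2 + 4*3440^2 = 3980025 + 47334400 = 51314425
sqrt(51314425) = 7163.4088
t = 7163.4088 / 2905 = 2.4659 s

2.4659


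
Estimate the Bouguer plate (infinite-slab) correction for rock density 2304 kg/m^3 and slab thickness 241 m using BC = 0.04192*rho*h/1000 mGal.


BC = 0.04192 * rho * h / 1000
= 0.04192 * 2304 * 241 / 1000
= 23.2767 mGal

23.2767


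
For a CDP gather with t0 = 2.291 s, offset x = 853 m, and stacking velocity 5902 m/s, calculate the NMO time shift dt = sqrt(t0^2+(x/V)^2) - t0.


x/Vnmo = 853/5902 = 0.144527
(x/Vnmo)^2 = 0.020888
t0^2 = 5.248681
sqrt(5.248681 + 0.020888) = 2.295554
dt = 2.295554 - 2.291 = 0.004554

0.004554


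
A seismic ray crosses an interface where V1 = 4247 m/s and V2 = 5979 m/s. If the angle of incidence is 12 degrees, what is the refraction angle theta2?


sin(theta1) = sin(12 deg) = 0.207912
sin(theta2) = V2/V1 * sin(theta1) = 5979/4247 * 0.207912 = 0.292702
theta2 = arcsin(0.292702) = 17.0198 degrees

17.0198


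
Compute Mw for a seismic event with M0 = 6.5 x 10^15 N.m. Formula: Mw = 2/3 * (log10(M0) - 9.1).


log10(M0) = log10(6.5 x 10^15) = 15.8129
Mw = 2/3 * (15.8129 - 9.1)
= 2/3 * 6.7129
= 4.48

4.48


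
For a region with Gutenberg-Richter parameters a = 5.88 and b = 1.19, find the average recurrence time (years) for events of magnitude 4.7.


log10(N) = 5.88 - 1.19*4.7 = 0.287
N = 10^0.287 = 1.936422
T = 1/N = 1/1.936422 = 0.5164 years

0.5164
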